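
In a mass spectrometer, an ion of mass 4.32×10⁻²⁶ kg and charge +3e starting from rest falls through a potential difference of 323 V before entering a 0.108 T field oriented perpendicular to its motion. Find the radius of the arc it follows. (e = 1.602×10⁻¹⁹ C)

r ≈ 0.0706 m

Acceleration: |q|V = ½mv² ⇒ v = √(2|q|V/m) = √(2·4.806×10⁻¹⁹·323/4.32×10⁻²⁶) ≈ 8.477×10⁴ m/s.
In the field: r = mv/(|q|B) = (4.32×10⁻²⁶)(8.477×10⁴)/((4.806×10⁻¹⁹)(0.108)) ≈ 0.0706 m.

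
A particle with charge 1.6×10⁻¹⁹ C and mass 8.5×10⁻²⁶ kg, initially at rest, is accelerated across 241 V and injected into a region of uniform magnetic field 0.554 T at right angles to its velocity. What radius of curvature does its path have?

r ≈ 0.0289 m

Acceleration: |q|V = ½mv² ⇒ v = √(2|q|V/m) = √(2·1.6×10⁻¹⁹·241/8.5×10⁻²⁶) ≈ 3.012×10⁴ m/s.
In the field: r = mv/(|q|B) = (8.5×10⁻²⁶)(3.012×10⁴)/((1.6×10⁻¹⁹)(0.554)) ≈ 0.0289 m.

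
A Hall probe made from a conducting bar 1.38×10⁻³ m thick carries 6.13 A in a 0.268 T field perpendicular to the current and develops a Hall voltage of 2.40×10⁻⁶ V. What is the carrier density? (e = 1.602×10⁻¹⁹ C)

n ≈ 3.10×10²⁷ m⁻³

From V_H = IB/(n e t), n = IB/(V_H e t).
n = (6.13)(0.268)/((2.40×10⁻⁶)(1.602×10⁻¹⁹)(1.38×10⁻³)) ≈ 3.10×10²⁷ m⁻³.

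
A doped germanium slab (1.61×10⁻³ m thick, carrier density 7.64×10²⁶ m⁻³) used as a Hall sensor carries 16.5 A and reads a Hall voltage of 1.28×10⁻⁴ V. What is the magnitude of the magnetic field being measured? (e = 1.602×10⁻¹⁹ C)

B ≈ 1.53 T

From V_H = IB/(n e t), B = V_H n e t / I.
B = (1.28×10⁻⁴)(7.64×10²⁶)(1.602×10⁻¹⁹)(1.61×10⁻³)/16.5 ≈ 1.53 T.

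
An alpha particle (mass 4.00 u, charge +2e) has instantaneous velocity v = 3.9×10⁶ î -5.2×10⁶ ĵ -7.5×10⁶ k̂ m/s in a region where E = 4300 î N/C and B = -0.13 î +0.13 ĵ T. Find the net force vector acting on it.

F ≈ (3.14×10⁻¹³, 3.12×10⁻¹³, -5.41×10⁻¹⁴) N

v×B = (9.75×10⁵, 9.75×10⁵, -1.69×10⁵) N/C.
E + v×B = (9.79×10⁵, 9.75×10⁵, -1.69×10⁵) N/C.
F = q(E + v×B) = (3.204×10⁻¹⁹ C)·(9.79×10⁵, 9.75×10⁵, -1.69×10⁵) = (3.14×10⁻¹³, 3.12×10⁻¹³, -5.41×10⁻¹⁴) N.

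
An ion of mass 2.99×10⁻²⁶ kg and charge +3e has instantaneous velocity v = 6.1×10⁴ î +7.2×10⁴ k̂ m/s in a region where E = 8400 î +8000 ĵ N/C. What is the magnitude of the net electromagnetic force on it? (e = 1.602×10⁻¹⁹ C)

Only an electric field acts, so F = qE = (4.806×10⁻¹⁹ C)·(8400, 8000, 0) = (4.04×10⁻¹⁵, 3.84×10⁻¹⁵, 0) N.
|F| = 5.57×10⁻¹⁵ N.

|F| ≈ 5.57×10⁻¹⁵ N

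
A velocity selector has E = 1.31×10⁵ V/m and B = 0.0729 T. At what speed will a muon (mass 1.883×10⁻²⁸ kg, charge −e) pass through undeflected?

v = 1.80×10⁶ m/s

For undeflected motion the electric and magnetic forces balance: qE = qvB.
v = E/B = 1.31×10⁵/0.0729 = 1.80×10⁶ m/s.
The result is independent of the particle's charge and mass.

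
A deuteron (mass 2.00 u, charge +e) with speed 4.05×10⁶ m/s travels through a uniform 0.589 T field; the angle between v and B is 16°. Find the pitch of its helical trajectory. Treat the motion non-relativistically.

v∥ = v cosθ = 4.05×10⁶·cos16° ≈ 3.893×10⁶ m/s.
T = 2πm/(|q|B) = 2π(3.322×10⁻²⁷)/((1.602×10⁻¹⁹)(0.589)) ≈ 2.212×10⁻⁷ s.
pitch = v∥ T = (3.893×10⁶)(2.212×10⁻⁷) ≈ 0.861 m.

p ≈ 0.861 m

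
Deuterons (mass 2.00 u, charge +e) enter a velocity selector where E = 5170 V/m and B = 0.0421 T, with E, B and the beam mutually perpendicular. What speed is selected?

Straight-line motion ⇒ electric and magnetic forces cancel, so E = vB.
v = E/B = 5170/0.0421 = 1.23×10⁵ m/s.

v = 1.23×10⁵ m/s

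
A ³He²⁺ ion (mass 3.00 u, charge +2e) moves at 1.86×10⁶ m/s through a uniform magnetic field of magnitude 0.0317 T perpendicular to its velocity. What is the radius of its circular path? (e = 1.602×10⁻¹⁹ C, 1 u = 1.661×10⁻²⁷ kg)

The magnetic force provides the centripetal force: |q|vB = mv²/r.
r = mv/(|q|B) = (4.983×10⁻²⁷)(1.86×10⁶)/((3.204×10⁻¹⁹)(0.0317)) ≈ 0.913 m.

r ≈ 0.913 m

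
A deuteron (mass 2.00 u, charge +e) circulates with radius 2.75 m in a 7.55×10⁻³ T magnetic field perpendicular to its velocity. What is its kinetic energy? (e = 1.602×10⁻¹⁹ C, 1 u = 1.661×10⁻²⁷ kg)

v = |q|Br/m, then KE = ½mv² = (qBr)²/(2m).
v = (1.602×10⁻¹⁹)(7.55×10⁻³)(2.75)/3.322×10⁻²⁷ ≈ 1.001×10⁶ m/s.
KE = ½(3.322×10⁻²⁷)(1.001×10⁶)² ≈ 1.67×10⁻¹⁵ J = 1.04×10⁴ eV.

KE ≈ 1.04×10⁴ eV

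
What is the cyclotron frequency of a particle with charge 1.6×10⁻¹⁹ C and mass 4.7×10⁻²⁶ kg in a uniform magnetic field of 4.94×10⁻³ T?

f = |q|B/(2πm).
f = (1.6×10⁻¹⁹)(4.94×10⁻³)/(2π·4.7×10⁻²⁶) ≈ 2680 Hz.

f ≈ 2680 Hz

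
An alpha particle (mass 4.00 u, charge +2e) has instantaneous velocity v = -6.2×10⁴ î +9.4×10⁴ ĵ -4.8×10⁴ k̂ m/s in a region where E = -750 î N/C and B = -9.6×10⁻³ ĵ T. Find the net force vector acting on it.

v×B = (-461, 0, 595) N/C.
E + v×B = (-1210, 0, 595) N/C.
F = q(E + v×B) = (3.204×10⁻¹⁹ C)·(-1210, 0, 595) = (-3.88×10⁻¹⁶, 0, 1.91×10⁻¹⁶) N.

F ≈ (-3.88×10⁻¹⁶, 0, 1.91×10⁻¹⁶) N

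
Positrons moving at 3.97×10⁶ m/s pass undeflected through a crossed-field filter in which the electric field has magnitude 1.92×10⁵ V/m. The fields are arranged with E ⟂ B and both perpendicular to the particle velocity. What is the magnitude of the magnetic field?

B = 0.0484 T

Balance of forces in the selector: qE = qvB ⇒ B = E/v.
B = 1.92×10⁵/3.97×10⁶ = 0.0484 T.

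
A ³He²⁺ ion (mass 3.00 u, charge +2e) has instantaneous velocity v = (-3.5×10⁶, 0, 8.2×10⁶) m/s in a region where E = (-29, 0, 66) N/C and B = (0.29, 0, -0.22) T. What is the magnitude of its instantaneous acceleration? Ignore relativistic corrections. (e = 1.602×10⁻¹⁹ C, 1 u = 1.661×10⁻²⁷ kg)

v×B = (0, 1.61×10⁶, 0) N/C.
E + v×B = (-29.0, 1.61×10⁶, 66.0) N/C.
F = q(E + v×B) = (3.204×10⁻¹⁹ C)·(-29.0, 1.61×10⁶, 66.0) = (-9.29×10⁻¹⁸, 5.15×10⁻¹³, 2.11×10⁻¹⁷) N.
|a| = |F|/m = 5.152×10⁻¹³/4.983×10⁻²⁷ ≈ 1.03×10¹⁴ m/s².

|a| ≈ 1.03×10¹⁴ m/s²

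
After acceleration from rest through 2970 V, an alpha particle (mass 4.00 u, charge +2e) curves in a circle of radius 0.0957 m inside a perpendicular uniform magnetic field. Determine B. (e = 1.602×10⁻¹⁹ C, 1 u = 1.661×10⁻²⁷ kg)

v = √(2|q|V/m) = √(2·3.204×10⁻¹⁹·2970/6.644×10⁻²⁷) ≈ 5.352×10⁵ m/s.
B = mv/(|q|r) = (6.644×10⁻²⁷)(5.352×10⁵)/((3.204×10⁻¹⁹)(0.0957)) ≈ 0.116 T.

B ≈ 0.116 T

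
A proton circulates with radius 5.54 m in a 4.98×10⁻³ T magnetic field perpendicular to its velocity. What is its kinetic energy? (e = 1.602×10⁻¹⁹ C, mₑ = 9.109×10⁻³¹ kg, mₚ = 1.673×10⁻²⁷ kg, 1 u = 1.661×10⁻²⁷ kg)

KE ≈ 3.64×10⁴ eV

v = |q|Br/m, then KE = ½mv² = (qBr)²/(2m).
v = (1.602×10⁻¹⁹)(4.98×10⁻³)(5.54)/1.673×10⁻²⁷ ≈ 2.642×10⁶ m/s.
KE = ½(1.673×10⁻²⁷)(2.642×10⁶)² ≈ 5.84×10⁻¹⁵ J = 3.64×10⁴ eV.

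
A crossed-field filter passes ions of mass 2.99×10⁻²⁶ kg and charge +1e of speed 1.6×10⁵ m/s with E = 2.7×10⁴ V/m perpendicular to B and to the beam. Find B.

B = 0.17 T

Balance of forces in the selector: qE = qvB ⇒ B = E/v.
B = 2.7×10⁴/1.6×10⁵ = 0.17 T.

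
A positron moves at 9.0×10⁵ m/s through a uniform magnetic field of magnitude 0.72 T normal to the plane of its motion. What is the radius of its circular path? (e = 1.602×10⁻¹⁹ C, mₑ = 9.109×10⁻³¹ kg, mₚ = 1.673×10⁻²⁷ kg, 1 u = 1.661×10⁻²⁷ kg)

r ≈ 7.1×10⁻⁶ m

The magnetic force provides the centripetal force: |q|vB = mv²/r.
r = mv/(|q|B) = (9.109×10⁻³¹)(9.0×10⁵)/((1.602×10⁻¹⁹)(0.72)) ≈ 7.1×10⁻⁶ m.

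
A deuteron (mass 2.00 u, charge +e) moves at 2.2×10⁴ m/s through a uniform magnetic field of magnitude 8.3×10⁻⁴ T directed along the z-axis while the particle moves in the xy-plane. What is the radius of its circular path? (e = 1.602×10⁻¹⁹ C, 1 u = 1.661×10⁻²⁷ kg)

r ≈ 0.55 m

The magnetic force provides the centripetal force: |q|vB = mv²/r.
r = mv/(|q|B) = (3.322×10⁻²⁷)(2.2×10⁴)/((1.602×10⁻¹⁹)(8.3×10⁻⁴)) ≈ 0.55 m.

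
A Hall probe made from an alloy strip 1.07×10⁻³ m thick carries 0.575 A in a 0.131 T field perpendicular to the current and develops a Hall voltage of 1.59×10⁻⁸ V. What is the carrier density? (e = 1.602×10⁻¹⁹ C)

n ≈ 2.76×10²⁸ m⁻³

From V_H = IB/(n e t), n = IB/(V_H e t).
n = (0.575)(0.131)/((1.59×10⁻⁸)(1.602×10⁻¹⁹)(1.07×10⁻³)) ≈ 2.76×10²⁸ m⁻³.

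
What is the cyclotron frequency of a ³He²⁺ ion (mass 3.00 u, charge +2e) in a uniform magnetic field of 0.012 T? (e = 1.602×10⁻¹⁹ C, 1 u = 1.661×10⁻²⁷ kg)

f ≈ 1.2×10⁵ Hz

f = |q|B/(2πm).
f = (3.204×10⁻¹⁹)(0.012)/(2π·4.983×10⁻²⁷) ≈ 1.2×10⁵ Hz.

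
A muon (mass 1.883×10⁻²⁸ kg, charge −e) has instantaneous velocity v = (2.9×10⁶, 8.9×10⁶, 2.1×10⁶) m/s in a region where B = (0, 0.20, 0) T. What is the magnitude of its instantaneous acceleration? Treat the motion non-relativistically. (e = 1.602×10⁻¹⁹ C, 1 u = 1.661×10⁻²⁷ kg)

v×B = (-4.20×10⁵, 0, 5.80×10⁵) N/C.
F = q v×B = (−1.602×10⁻¹⁹ C)·(-4.20×10⁵, 0, 5.80×10⁵) = (6.73×10⁻¹⁴, 0, -9.29×10⁻¹⁴) N.
|a| = |F|/m = 1.147×10⁻¹³/1.883×10⁻²⁸ ≈ 6.09×10¹⁴ m/s².

|a| ≈ 6.09×10¹⁴ m/s²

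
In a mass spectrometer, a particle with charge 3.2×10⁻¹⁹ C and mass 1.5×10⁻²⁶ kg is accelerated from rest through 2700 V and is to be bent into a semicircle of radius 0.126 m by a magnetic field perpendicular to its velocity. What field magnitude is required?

v = √(2|q|V/m) = √(2·3.2×10⁻¹⁹·2700/1.5×10⁻²⁶) ≈ 3.394×10⁵ m/s.
B = mv/(|q|r) = (1.5×10⁻²⁶)(3.394×10⁵)/((3.2×10⁻¹⁹)(0.126)) ≈ 0.126 T.

B ≈ 0.126 T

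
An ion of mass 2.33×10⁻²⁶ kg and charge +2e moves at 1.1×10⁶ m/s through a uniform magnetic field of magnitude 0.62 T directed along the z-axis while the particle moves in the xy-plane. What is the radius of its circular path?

r ≈ 0.13 m

The magnetic force provides the centripetal force: |q|vB = mv²/r.
r = mv/(|q|B) = (2.33×10⁻²⁶)(1.1×10⁶)/((3.204×10⁻¹⁹)(0.62)) ≈ 0.13 m.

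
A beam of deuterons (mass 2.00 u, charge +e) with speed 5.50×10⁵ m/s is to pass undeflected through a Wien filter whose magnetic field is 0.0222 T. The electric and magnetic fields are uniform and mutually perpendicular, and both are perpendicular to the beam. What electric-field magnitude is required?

For straight-line motion qE = qvB, so E = vB.
E = 5.50×10⁵ × 0.0222 = 1.22×10⁴ V/m.

E = 1.22×10⁴ V/m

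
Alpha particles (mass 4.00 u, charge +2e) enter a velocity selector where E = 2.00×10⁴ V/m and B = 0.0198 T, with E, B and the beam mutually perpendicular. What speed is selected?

Straight-line motion ⇒ electric and magnetic forces cancel, so E = vB.
v = E/B = 2.00×10⁴/0.0198 = 1.01×10⁶ m/s.

v = 1.01×10⁶ m/s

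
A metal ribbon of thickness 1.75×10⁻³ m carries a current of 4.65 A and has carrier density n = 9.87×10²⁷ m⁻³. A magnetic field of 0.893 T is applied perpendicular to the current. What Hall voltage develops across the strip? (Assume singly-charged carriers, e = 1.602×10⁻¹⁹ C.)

V_H ≈ 1.50×10⁻⁶ V

V_H = IB/(n e t).
V_H = (4.65)(0.893)/((9.87×10²⁷)(1.602×10⁻¹⁹)(1.75×10⁻³)) ≈ 1.50×10⁻⁶ V.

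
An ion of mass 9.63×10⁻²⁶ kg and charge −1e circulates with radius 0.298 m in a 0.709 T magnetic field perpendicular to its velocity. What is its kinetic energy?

KE ≈ 5.95×10⁻¹⁵ J

v = |q|Br/m, then KE = ½mv² = (qBr)²/(2m).
v = (1.602×10⁻¹⁹)(0.709)(0.298)/9.63×10⁻²⁶ ≈ 3.515×10⁵ m/s.
KE = ½(9.63×10⁻²⁶)(3.515×10⁵)² ≈ 5.95×10⁻¹⁵ J.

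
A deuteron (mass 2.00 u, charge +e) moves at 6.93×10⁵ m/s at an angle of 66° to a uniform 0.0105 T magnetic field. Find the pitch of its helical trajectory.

v∥ = v cosθ = 6.93×10⁵·cos66° ≈ 2.819×10⁵ m/s.
T = 2πm/(|q|B) = 2π(3.322×10⁻²⁷)/((1.602×10⁻¹⁹)(0.0105)) ≈ 1.241×10⁻⁵ s.
pitch = v∥ T = (2.819×10⁵)(1.241×10⁻⁵) ≈ 3.50 m.

p ≈ 3.50 m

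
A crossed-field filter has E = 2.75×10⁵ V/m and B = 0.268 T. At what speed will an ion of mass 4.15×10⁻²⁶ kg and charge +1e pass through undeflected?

v = 1.03×10⁶ m/s

Zero net Lorentz force requires |qE| = |q v×B|, i.e. E = vB.
v = E/B = 2.75×10⁵/0.268 = 1.03×10⁶ m/s.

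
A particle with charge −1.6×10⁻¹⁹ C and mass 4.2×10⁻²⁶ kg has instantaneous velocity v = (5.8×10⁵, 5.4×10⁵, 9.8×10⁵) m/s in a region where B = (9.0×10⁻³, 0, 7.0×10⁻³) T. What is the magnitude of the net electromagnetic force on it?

v×B = (3780, 4760, -4860) N/C.
F = q v×B = (−1.6×10⁻¹⁹ C)·(3780, 4760, -4860) = (-6.05×10⁻¹⁶, -7.62×10⁻¹⁶, 7.78×10⁻¹⁶) N.
|F| = 1.25×10⁻¹⁵ N.

|F| ≈ 1.25×10⁻¹⁵ N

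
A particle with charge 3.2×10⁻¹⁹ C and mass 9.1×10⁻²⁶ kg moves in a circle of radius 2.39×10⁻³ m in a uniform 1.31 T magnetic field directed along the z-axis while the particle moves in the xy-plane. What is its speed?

v ≈ 1.10×10⁴ m/s

From |q|vB = mv²/r, v = |q|Br/m.
v = (3.2×10⁻¹⁹)(1.31)(2.39×10⁻³)/9.1×10⁻²⁶ ≈ 1.10×10⁴ m/s.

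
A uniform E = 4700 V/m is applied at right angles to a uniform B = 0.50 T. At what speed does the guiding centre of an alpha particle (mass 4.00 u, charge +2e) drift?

The steady drift has the magnetic force balancing the electric force, so v_d = E/B.
v_d = 4700/0.50 = 9400 m/s.

v_d ≈ 9400 m/s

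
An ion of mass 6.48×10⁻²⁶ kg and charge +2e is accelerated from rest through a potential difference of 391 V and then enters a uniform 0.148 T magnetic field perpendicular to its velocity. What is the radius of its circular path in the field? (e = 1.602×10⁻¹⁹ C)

r ≈ 0.0850 m

Acceleration: |q|V = ½mv² ⇒ v = √(2|q|V/m) = √(2·3.204×10⁻¹⁹·391/6.48×10⁻²⁶) ≈ 6.218×10⁴ m/s.
In the field: r = mv/(|q|B) = (6.48×10⁻²⁶)(6.218×10⁴)/((3.204×10⁻¹⁹)(0.148)) ≈ 0.0850 m.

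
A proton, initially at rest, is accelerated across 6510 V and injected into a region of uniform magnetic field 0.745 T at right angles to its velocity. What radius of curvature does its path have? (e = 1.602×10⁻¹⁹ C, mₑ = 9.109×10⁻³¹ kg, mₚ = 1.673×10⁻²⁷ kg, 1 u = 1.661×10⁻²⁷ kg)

Acceleration: |q|V = ½mv² ⇒ v = √(2|q|V/m) = √(2·1.602×10⁻¹⁹·6510/1.673×10⁻²⁷) ≈ 1.117×10⁶ m/s.
In the field: r = mv/(|q|B) = (1.673×10⁻²⁷)(1.117×10⁶)/((1.602×10⁻¹⁹)(0.745)) ≈ 0.0157 m.

r ≈ 0.0157 m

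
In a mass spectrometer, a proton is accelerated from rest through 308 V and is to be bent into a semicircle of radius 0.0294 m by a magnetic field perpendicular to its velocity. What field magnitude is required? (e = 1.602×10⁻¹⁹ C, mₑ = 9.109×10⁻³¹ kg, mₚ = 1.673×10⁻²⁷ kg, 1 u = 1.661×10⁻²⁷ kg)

v = √(2|q|V/m) = √(2·1.602×10⁻¹⁹·308/1.673×10⁻²⁷) ≈ 2.429×10⁵ m/s.
B = mv/(|q|r) = (1.673×10⁻²⁷)(2.429×10⁵)/((1.602×10⁻¹⁹)(0.0294)) ≈ 0.0863 T.

B ≈ 0.0863 T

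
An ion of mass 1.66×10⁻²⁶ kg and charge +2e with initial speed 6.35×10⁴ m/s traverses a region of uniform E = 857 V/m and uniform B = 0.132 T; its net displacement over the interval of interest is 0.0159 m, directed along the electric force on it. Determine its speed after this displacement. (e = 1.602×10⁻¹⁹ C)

B does no work; ΔKE = |q|E d.
½mv_f² = ½mv₀² + |q|Ed = ½(1.66×10⁻²⁶)(6.35×10⁴)² + (3.204×10⁻¹⁹)(857)(0.0159) ≈ 3.347×10⁻¹⁷ J + 4.366×10⁻¹⁸ J ≈ 3.783×10⁻¹⁷ J.
v_f = √(2·3.783×10⁻¹⁷/1.66×10⁻²⁶) ≈ 6.75×10⁴ m/s.

v_f ≈ 6.75×10⁴ m/s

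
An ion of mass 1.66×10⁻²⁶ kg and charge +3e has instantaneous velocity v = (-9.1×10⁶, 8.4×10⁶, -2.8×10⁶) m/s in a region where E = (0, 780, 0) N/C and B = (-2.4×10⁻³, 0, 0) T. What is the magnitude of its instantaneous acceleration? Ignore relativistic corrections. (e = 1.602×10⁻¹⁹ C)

|a| ≈ 6.23×10¹¹ m/s²

v×B = (0, 6720, 2.02×10⁴) N/C.
E + v×B = (0, 7500, 2.02×10⁴) N/C.
F = q(E + v×B) = (4.806×10⁻¹⁹ C)·(0, 7500, 2.02×10⁴) = (0, 3.60×10⁻¹⁵, 9.69×10⁻¹⁵) N.
|a| = |F|/m = 1.034×10⁻¹⁴/1.66×10⁻²⁶ ≈ 6.23×10¹¹ m/s².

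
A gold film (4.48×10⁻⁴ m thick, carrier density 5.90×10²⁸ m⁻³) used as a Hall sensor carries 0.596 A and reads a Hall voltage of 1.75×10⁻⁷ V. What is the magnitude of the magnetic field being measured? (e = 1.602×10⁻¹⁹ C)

From V_H = IB/(n e t), B = V_H n e t / I.
B = (1.75×10⁻⁷)(5.90×10²⁸)(1.602×10⁻¹⁹)(4.48×10⁻⁴)/0.596 ≈ 1.24 T.

B ≈ 1.24 T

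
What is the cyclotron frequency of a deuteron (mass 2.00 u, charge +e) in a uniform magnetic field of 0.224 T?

f ≈ 1.72×10⁶ Hz

f = |q|B/(2πm).
f = (1.602×10⁻¹⁹)(0.224)/(2π·3.322×10⁻²⁷) ≈ 1.72×10⁶ Hz.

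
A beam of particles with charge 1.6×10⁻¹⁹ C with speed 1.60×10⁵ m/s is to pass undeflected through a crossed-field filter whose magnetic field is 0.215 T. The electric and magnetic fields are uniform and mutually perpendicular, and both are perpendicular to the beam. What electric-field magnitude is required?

For straight-line motion qE = qvB, so E = vB.
E = 1.60×10⁵ × 0.215 = 3.44×10⁴ V/m.

E = 3.44×10⁴ V/m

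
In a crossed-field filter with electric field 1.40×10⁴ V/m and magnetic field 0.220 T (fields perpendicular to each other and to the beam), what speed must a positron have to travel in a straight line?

v = 6.36×10⁴ m/s

For undeflected motion the electric and magnetic forces balance: qE = qvB.
v = E/B = 1.40×10⁴/0.220 = 6.36×10⁴ m/s.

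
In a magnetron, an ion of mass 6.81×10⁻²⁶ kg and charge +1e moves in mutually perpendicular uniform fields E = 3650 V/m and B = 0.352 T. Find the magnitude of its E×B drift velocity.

v_d ≈ 1.04×10⁴ m/s

The E×B drift speed is v_d = E/B.
v_d = 3650/0.352 = 1.04×10⁴ m/s.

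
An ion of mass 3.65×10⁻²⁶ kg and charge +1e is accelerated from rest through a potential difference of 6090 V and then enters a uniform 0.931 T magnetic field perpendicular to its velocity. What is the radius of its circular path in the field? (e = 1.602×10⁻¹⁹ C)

Acceleration: |q|V = ½mv² ⇒ v = √(2|q|V/m) = √(2·1.602×10⁻¹⁹·6090/3.65×10⁻²⁶) ≈ 2.312×10⁵ m/s.
In the field: r = mv/(|q|B) = (3.65×10⁻²⁶)(2.312×10⁵)/((1.602×10⁻¹⁹)(0.931)) ≈ 0.0566 m.

r ≈ 0.0566 m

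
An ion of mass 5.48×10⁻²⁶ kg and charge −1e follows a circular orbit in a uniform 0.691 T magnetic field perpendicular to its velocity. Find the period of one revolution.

The cyclotron period depends only on m, q, B: T = 2πm/(|q|B).
T = 2π(5.48×10⁻²⁶)/((1.602×10⁻¹⁹)(0.691)) ≈ 3.11×10⁻⁶ s.

T ≈ 3.11×10⁻⁶ s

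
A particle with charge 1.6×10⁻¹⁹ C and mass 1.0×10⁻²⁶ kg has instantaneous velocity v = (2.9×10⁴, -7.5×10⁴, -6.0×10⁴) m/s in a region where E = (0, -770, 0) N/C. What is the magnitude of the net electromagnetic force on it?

|F| ≈ 1.23×10⁻¹⁶ N

Only an electric field acts, so F = qE = (1.6×10⁻¹⁹ C)·(0, -770, 0) = (0, -1.23×10⁻¹⁶, 0) N.
|F| = 1.23×10⁻¹⁶ N.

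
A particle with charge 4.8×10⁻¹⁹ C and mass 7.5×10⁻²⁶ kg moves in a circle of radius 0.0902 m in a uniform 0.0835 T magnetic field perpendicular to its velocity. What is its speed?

From |q|vB = mv²/r, v = |q|Br/m.
v = (4.8×10⁻¹⁹)(0.0835)(0.0902)/7.5×10⁻²⁶ ≈ 4.82×10⁴ m/s.

v ≈ 4.82×10⁴ m/s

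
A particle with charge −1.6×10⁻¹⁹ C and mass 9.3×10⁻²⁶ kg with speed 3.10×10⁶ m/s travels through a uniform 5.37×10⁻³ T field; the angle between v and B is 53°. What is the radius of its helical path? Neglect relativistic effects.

r ≈ 268 m

v⊥ = v sinθ = 3.10×10⁶·sin53° ≈ 2.476×10⁶ m/s.
r = m v⊥/(|q|B) = (9.3×10⁻²⁶)(2.476×10⁶)/((1.6×10⁻¹⁹)(5.37×10⁻³)) ≈ 268 m.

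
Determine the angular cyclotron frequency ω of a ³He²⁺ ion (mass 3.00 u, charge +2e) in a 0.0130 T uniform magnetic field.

ω = |q|B/m.
ω = (3.204×10⁻¹⁹)(0.0130)/4.983×10⁻²⁷ ≈ 8.36×10⁵ rad/s.

ω ≈ 8.36×10⁵ rad/s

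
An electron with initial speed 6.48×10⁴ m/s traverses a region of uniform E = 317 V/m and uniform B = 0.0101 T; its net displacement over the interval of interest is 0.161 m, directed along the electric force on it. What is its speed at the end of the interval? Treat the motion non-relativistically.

v_f ≈ 4.24×10⁶ m/s

B does no work; ΔKE = |q|E d.
½mv_f² = ½mv₀² + |q|Ed = ½(9.109×10⁻³¹)(6.48×10⁴)² + (1.602×10⁻¹⁹)(317)(0.161) ≈ 1.912×10⁻²¹ J + 8.176×10⁻¹⁸ J ≈ 8.178×10⁻¹⁸ J.
v_f = √(2·8.178×10⁻¹⁸/9.109×10⁻³¹) ≈ 4.24×10⁶ m/s.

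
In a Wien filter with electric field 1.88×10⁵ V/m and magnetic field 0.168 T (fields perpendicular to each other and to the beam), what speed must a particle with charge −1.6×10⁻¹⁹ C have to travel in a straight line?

Straight-line motion ⇒ electric and magnetic forces cancel, so E = vB.
v = E/B = 1.88×10⁵/0.168 = 1.12×10⁶ m/s.
The result is independent of the particle's charge and mass.

v = 1.12×10⁶ m/s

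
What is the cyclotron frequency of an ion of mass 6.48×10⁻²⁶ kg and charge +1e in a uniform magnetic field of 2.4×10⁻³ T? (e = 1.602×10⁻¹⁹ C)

f ≈ 940 Hz

f = |q|B/(2πm).
f = (1.602×10⁻¹⁹)(2.4×10⁻³)/(2π·6.48×10⁻²⁶) ≈ 940 Hz.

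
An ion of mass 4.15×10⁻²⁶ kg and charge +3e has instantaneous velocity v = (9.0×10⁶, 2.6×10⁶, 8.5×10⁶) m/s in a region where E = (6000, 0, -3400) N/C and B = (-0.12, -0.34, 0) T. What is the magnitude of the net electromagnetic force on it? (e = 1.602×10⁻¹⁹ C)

v×B = (2.89×10⁶, -1.02×10⁶, -2.75×10⁶) N/C.
E + v×B = (2.90×10⁶, -1.02×10⁶, -2.75×10⁶) N/C.
F = q(E + v×B) = (4.806×10⁻¹⁹ C)·(2.90×10⁶, -1.02×10⁶, -2.75×10⁶) = (1.39×10⁻¹², -4.90×10⁻¹³, -1.32×10⁻¹²) N.
|F| = 1.98×10⁻¹² N.

|F| ≈ 1.98×10⁻¹² N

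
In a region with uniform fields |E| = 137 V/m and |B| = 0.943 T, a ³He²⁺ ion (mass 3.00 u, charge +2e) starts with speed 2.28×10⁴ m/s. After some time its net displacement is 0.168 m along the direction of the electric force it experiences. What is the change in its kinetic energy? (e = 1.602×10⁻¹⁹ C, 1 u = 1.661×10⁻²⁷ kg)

The magnetic force is always ⟂ v and does no work; only the electric force changes KE.
ΔKE = F_E · d = |q|E d = (3.204×10⁻¹⁹)(137)(0.168) ≈ 7.37×10⁻¹⁸ J.

ΔKE ≈ 7.37×10⁻¹⁸ J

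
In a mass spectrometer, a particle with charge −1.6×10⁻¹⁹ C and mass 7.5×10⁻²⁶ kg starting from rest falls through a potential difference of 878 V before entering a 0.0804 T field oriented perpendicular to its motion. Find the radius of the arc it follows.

Acceleration: |q|V = ½mv² ⇒ v = √(2|q|V/m) = √(2·1.6×10⁻¹⁹·878/7.5×10⁻²⁶) ≈ 6.121×10⁴ m/s.
In the field: r = mv/(|q|B) = (7.5×10⁻²⁶)(6.121×10⁴)/((1.6×10⁻¹⁹)(0.0804)) ≈ 0.357 m.

r ≈ 0.357 m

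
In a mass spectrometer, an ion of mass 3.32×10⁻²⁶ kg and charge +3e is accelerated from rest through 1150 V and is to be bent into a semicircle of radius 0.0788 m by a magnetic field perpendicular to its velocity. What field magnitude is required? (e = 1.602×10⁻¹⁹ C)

B ≈ 0.160 T

v = √(2|q|V/m) = √(2·4.806×10⁻¹⁹·1150/3.32×10⁻²⁶) ≈ 1.825×10⁵ m/s.
B = mv/(|q|r) = (3.32×10⁻²⁶)(1.825×10⁵)/((4.806×10⁻¹⁹)(0.0788)) ≈ 0.160 T.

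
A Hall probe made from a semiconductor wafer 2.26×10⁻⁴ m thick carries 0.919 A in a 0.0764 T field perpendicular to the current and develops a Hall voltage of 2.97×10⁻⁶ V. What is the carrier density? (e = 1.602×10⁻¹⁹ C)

n ≈ 6.53×10²⁶ m⁻³

From V_H = IB/(n e t), n = IB/(V_H e t).
n = (0.919)(0.0764)/((2.97×10⁻⁶)(1.602×10⁻¹⁹)(2.26×10⁻⁴)) ≈ 6.53×10²⁶ m⁻³.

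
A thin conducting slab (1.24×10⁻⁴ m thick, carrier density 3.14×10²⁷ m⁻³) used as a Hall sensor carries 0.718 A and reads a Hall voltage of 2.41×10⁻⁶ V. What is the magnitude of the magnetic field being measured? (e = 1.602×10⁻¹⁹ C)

B ≈ 0.209 T

From V_H = IB/(n e t), B = V_H n e t / I.
B = (2.41×10⁻⁶)(3.14×10²⁷)(1.602×10⁻¹⁹)(1.24×10⁻⁴)/0.718 ≈ 0.209 T.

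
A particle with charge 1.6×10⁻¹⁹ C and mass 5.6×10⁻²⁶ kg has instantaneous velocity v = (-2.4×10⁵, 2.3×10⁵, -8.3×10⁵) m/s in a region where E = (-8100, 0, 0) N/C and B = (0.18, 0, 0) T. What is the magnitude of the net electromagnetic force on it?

v×B = (0, -1.49×10⁵, -4.14×10⁴) N/C.
E + v×B = (-8100, -1.49×10⁵, -4.14×10⁴) N/C.
F = q(E + v×B) = (1.6×10⁻¹⁹ C)·(-8100, -1.49×10⁵, -4.14×10⁴) = (-1.30×10⁻¹⁵, -2.39×10⁻¹⁴, -6.62×10⁻¹⁵) N.
|F| = 2.48×10⁻¹⁴ N.

|F| ≈ 2.48×10⁻¹⁴ N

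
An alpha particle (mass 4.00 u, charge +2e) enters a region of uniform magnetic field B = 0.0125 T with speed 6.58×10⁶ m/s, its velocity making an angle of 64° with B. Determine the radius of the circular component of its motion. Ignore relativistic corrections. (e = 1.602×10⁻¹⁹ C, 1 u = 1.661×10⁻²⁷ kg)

r ≈ 9.81 m

v⊥ = v sinθ = 6.58×10⁶·sin64° ≈ 5.914×10⁶ m/s.
r = m v⊥/(|q|B) = (6.644×10⁻²⁷)(5.914×10⁶)/((3.204×10⁻¹⁹)(0.0125)) ≈ 9.81 m.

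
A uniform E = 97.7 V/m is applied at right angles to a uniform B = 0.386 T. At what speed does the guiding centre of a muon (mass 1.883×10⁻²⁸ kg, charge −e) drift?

The steady drift has the magnetic force balancing the electric force, so v_d = E/B.
v_d = 97.7/0.386 = 253 m/s.

v_d ≈ 253 m/s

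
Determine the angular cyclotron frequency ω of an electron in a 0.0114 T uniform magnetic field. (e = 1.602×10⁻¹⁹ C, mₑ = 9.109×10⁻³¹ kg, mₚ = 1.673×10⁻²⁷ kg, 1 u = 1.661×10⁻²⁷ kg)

ω = |q|B/m.
ω = (1.602×10⁻¹⁹)(0.0114)/9.109×10⁻³¹ ≈ 2.00×10⁹ rad/s.

ω ≈ 2.00×10⁹ rad/s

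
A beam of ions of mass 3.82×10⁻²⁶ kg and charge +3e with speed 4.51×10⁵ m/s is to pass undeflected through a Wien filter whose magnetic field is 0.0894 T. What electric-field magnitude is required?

For straight-line motion qE = qvB, so E = vB.
E = 4.51×10⁵ × 0.0894 = 4.03×10⁴ V/m.

E = 4.03×10⁴ V/m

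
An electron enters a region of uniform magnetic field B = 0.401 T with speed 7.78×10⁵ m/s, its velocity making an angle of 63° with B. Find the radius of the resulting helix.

v⊥ = v sinθ = 7.78×10⁵·sin63° ≈ 6.932×10⁵ m/s.
r = m v⊥/(|q|B) = (9.109×10⁻³¹)(6.932×10⁵)/((1.602×10⁻¹⁹)(0.401)) ≈ 9.83×10⁻⁶ m.

r ≈ 9.83×10⁻⁶ m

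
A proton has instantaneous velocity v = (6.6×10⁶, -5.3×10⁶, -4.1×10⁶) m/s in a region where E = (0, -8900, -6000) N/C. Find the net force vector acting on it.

Only an electric field acts, so F = qE = (1.602×10⁻¹⁹ C)·(0, -8900, -6000) = (0, -1.43×10⁻¹⁵, -9.61×10⁻¹⁶) N.

F ≈ (0, -1.43×10⁻¹⁵, -9.61×10⁻¹⁶) N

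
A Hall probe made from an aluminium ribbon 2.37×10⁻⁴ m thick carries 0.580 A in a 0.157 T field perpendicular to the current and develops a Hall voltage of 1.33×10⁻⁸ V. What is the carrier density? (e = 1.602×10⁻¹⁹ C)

From V_H = IB/(n e t), n = IB/(V_H e t).
n = (0.580)(0.157)/((1.33×10⁻⁸)(1.602×10⁻¹⁹)(2.37×10⁻⁴)) ≈ 1.80×10²⁹ m⁻³.

n ≈ 1.80×10²⁹ m⁻³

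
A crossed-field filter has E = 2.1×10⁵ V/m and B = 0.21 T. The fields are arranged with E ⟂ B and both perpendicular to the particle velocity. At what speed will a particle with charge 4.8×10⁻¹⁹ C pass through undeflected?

v = 1.0×10⁶ m/s

Zero net Lorentz force requires |qE| = |q v×B|, i.e. E = vB.
v = E/B = 2.1×10⁵/0.21 = 1.0×10⁶ m/s.
The result is independent of the particle's charge and mass.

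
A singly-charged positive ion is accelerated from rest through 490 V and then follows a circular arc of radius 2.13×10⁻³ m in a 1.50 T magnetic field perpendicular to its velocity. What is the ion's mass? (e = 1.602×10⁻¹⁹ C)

Combine |q|V = ½mv² and r = mv/(|q|B): eliminate v to get m = qB²r²/(2V).
m = (1.602×10⁻¹⁹)(1.50)²(2.13×10⁻³)²/(2·490) ≈ 1.67×10⁻²⁷ kg.

m ≈ 1.67×10⁻²⁷ kg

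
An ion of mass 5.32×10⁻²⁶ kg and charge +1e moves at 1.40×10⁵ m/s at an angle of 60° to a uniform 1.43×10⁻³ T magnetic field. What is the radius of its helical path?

v⊥ = v sinθ = 1.40×10⁵·sin60° ≈ 1.212×10⁵ m/s.
r = m v⊥/(|q|B) = (5.32×10⁻²⁶)(1.212×10⁵)/((1.602×10⁻¹⁹)(1.43×10⁻³)) ≈ 28.2 m.

r ≈ 28.2 m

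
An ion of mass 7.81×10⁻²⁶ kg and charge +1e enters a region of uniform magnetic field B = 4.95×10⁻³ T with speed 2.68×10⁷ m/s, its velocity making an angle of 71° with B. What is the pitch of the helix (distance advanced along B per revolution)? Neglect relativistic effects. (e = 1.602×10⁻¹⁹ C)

p ≈ 5400 m

v∥ = v cosθ = 2.68×10⁷·cos71° ≈ 8.725×10⁶ m/s.
T = 2πm/(|q|B) = 2π(7.81×10⁻²⁶)/((1.602×10⁻¹⁹)(4.95×10⁻³)) ≈ 6.188×10⁻⁴ s.
pitch = v∥ T = (8.725×10⁶)(6.188×10⁻⁴) ≈ 5400 m.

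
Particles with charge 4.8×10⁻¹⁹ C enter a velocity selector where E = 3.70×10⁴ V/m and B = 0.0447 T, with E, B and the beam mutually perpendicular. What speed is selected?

Straight-line motion ⇒ electric and magnetic forces cancel, so E = vB.
v = E/B = 3.70×10⁴/0.0447 = 8.28×10⁵ m/s.
The result is independent of the particle's charge and mass.

v = 8.28×10⁵ m/s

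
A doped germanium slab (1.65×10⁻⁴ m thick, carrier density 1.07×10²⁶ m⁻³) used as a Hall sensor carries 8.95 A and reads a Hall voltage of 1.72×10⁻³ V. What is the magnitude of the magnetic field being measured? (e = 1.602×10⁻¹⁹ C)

B ≈ 0.544 T

From V_H = IB/(n e t), B = V_H n e t / I.
B = (1.72×10⁻³)(1.07×10²⁶)(1.602×10⁻¹⁹)(1.65×10⁻⁴)/8.95 ≈ 0.544 T.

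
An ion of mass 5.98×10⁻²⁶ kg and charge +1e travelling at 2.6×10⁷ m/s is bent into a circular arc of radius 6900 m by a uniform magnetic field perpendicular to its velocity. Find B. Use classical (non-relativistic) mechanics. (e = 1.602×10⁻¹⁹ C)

B ≈ 1.4×10⁻³ T

From |q|vB = mv²/r, B = mv/(|q|r).
B = (5.98×10⁻²⁶)(2.6×10⁷)/((1.602×10⁻¹⁹)(6900)) ≈ 1.4×10⁻³ T.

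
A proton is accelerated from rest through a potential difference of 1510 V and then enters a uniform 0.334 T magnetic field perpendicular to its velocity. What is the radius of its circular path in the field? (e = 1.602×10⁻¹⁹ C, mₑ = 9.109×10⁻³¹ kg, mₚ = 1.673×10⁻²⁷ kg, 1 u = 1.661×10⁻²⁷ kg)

r ≈ 0.0168 m

Acceleration: |q|V = ½mv² ⇒ v = √(2|q|V/m) = √(2·1.602×10⁻¹⁹·1510/1.673×10⁻²⁷) ≈ 5.378×10⁵ m/s.
In the field: r = mv/(|q|B) = (1.673×10⁻²⁷)(5.378×10⁵)/((1.602×10⁻¹⁹)(0.334)) ≈ 0.0168 m.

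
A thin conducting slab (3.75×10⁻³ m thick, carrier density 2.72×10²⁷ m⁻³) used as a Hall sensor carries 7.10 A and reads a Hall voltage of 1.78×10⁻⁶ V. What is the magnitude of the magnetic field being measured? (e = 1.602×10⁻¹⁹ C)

From V_H = IB/(n e t), B = V_H n e t / I.
B = (1.78×10⁻⁶)(2.72×10²⁷)(1.602×10⁻¹⁹)(3.75×10⁻³)/7.10 ≈ 0.410 T.

B ≈ 0.410 T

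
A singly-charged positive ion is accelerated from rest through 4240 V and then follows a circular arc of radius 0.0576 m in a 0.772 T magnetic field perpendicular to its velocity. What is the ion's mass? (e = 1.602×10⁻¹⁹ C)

Combine |q|V = ½mv² and r = mv/(|q|B): eliminate v to get m = qB²r²/(2V).
m = (1.602×10⁻¹⁹)(0.772)²(0.0576)²/(2·4240) ≈ 3.74×10⁻²⁶ kg.

m ≈ 3.74×10⁻²⁶ kg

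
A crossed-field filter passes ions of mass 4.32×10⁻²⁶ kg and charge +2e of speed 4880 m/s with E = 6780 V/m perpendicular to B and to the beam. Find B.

B = 1.39 T

Balance of forces in the selector: qE = qvB ⇒ B = E/v.
B = 6780/4880 = 1.39 T.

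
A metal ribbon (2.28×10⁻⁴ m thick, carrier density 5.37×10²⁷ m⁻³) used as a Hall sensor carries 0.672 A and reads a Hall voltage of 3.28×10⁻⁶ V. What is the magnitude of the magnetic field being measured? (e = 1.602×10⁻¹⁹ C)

From V_H = IB/(n e t), B = V_H n e t / I.
B = (3.28×10⁻⁶)(5.37×10²⁷)(1.602×10⁻¹⁹)(2.28×10⁻⁴)/0.672 ≈ 0.957 T.

B ≈ 0.957 T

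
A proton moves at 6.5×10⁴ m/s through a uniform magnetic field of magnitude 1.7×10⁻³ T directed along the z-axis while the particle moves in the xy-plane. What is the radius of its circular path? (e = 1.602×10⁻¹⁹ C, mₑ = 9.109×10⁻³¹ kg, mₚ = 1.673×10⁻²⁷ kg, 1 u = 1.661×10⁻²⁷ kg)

The magnetic force provides the centripetal force: |q|vB = mv²/r.
r = mv/(|q|B) = (1.673×10⁻²⁷)(6.5×10⁴)/((1.602×10⁻¹⁹)(1.7×10⁻³)) ≈ 0.40 m.

r ≈ 0.40 m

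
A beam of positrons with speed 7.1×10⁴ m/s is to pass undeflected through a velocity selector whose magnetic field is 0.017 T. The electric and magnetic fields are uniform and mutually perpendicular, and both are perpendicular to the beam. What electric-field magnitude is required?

E = 1200 V/m

For straight-line motion qE = qvB, so E = vB.
E = 7.1×10⁴ × 0.017 = 1200 V/m.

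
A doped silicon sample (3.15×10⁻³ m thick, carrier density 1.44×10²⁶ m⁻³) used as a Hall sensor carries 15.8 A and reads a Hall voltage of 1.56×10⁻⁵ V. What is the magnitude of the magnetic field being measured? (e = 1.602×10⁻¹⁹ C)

From V_H = IB/(n e t), B = V_H n e t / I.
B = (1.56×10⁻⁵)(1.44×10²⁶)(1.602×10⁻¹⁹)(3.15×10⁻³)/15.8 ≈ 0.0717 T.

B ≈ 0.0717 T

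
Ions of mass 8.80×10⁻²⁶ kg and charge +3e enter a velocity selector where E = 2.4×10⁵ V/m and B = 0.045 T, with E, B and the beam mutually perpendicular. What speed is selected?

For undeflected motion the electric and magnetic forces balance: qE = qvB.
v = E/B = 2.4×10⁵/0.045 = 5.3×10⁶ m/s.

v = 5.3×10⁶ m/s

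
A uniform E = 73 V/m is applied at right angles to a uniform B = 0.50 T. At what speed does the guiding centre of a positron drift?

v_d ≈ 150 m/s

The steady drift has the magnetic force balancing the electric force, so v_d = E/B.
v_d = 73/0.50 = 150 m/s.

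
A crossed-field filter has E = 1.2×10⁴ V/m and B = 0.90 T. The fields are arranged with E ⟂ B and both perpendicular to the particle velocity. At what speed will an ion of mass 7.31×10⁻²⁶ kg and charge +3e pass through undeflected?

Straight-line motion ⇒ electric and magnetic forces cancel, so E = vB.
v = E/B = 1.2×10⁴/0.90 = 1.3×10⁴ m/s.

v = 1.3×10⁴ m/s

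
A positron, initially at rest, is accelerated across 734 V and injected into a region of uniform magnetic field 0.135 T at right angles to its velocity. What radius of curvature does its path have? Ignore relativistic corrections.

Acceleration: |q|V = ½mv² ⇒ v = √(2|q|V/m) = √(2·1.602×10⁻¹⁹·734/9.109×10⁻³¹) ≈ 1.607×10⁷ m/s.
In the field: r = mv/(|q|B) = (9.109×10⁻³¹)(1.607×10⁷)/((1.602×10⁻¹⁹)(0.135)) ≈ 6.77×10⁻⁴ m.

r ≈ 6.77×10⁻⁴ m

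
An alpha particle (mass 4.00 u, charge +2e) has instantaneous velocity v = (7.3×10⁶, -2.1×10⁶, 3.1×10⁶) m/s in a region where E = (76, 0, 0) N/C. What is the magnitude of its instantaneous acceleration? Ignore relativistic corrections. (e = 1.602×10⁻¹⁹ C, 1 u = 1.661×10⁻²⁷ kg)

|a| ≈ 3.67×10⁹ m/s²

Only an electric field acts, so F = qE = (3.204×10⁻¹⁹ C)·(76.0, 0, 0) = (2.44×10⁻¹⁷, 0, 0) N.
|a| = |F|/m = 2.435×10⁻¹⁷/6.644×10⁻²⁷ ≈ 3.67×10⁹ m/s².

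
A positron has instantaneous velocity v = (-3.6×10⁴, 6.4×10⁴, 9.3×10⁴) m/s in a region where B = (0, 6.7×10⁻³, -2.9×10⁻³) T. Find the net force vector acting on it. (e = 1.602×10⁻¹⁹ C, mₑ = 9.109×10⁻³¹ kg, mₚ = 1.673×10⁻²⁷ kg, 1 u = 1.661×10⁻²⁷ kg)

F ≈ (-1.30×10⁻¹⁶, -1.67×10⁻¹⁷, -3.86×10⁻¹⁷) N

v×B = (-809, -104, -241) N/C.
F = q v×B = (1.602×10⁻¹⁹ C)·(-809, -104, -241) = (-1.30×10⁻¹⁶, -1.67×10⁻¹⁷, -3.86×10⁻¹⁷) N.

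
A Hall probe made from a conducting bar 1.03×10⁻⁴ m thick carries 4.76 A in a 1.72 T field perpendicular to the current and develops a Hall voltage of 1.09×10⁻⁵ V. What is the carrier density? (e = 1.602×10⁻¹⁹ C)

n ≈ 4.55×10²⁸ m⁻³

From V_H = IB/(n e t), n = IB/(V_H e t).
n = (4.76)(1.72)/((1.09×10⁻⁵)(1.602×10⁻¹⁹)(1.03×10⁻⁴)) ≈ 4.55×10²⁸ m⁻³.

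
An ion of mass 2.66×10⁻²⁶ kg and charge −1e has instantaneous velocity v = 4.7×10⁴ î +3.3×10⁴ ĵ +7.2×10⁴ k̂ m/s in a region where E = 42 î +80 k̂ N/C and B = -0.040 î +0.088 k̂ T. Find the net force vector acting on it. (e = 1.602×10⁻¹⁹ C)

v×B = (2900, -7020, 1320) N/C.
E + v×B = (2950, -7020, 1400) N/C.
F = q(E + v×B) = (−1.602×10⁻¹⁹ C)·(2950, -7020, 1400) = (-4.72×10⁻¹⁶, 1.12×10⁻¹⁵, -2.24×10⁻¹⁶) N.

F ≈ (-4.72×10⁻¹⁶, 1.12×10⁻¹⁵, -2.24×10⁻¹⁶) N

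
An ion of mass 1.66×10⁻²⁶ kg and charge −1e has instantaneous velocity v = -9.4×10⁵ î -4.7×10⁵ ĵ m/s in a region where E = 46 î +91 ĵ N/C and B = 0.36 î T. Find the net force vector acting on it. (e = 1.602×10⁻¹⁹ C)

v×B = (0, 0, 1.69×10⁵) N/C.
E + v×B = (46.0, 91.0, 1.69×10⁵) N/C.
F = q(E + v×B) = (−1.602×10⁻¹⁹ C)·(46.0, 91.0, 1.69×10⁵) = (-7.37×10⁻¹⁸, -1.46×10⁻¹⁷, -2.71×10⁻¹⁴) N.

F ≈ (-7.37×10⁻¹⁸, -1.46×10⁻¹⁷, -2.71×10⁻¹⁴) N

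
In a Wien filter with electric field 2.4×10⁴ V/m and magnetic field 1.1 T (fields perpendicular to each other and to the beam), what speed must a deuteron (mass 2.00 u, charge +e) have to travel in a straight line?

For undeflected motion the electric and magnetic forces balance: qE = qvB.
v = E/B = 2.4×10⁴/1.1 = 2.2×10⁴ m/s.

v = 2.2×10⁴ m/s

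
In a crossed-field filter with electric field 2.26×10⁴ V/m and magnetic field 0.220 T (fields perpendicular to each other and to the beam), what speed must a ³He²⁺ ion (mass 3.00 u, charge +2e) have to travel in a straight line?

Zero net Lorentz force requires |qE| = |q v×B|, i.e. E = vB.
v = E/B = 2.26×10⁴/0.220 = 1.03×10⁵ m/s.

v = 1.03×10⁵ m/s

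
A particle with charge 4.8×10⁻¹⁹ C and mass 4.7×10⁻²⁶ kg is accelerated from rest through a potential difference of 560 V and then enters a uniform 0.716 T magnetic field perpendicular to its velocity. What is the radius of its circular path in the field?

Acceleration: |q|V = ½mv² ⇒ v = √(2|q|V/m) = √(2·4.8×10⁻¹⁹·560/4.7×10⁻²⁶) ≈ 1.069×10⁵ m/s.
In the field: r = mv/(|q|B) = (4.7×10⁻²⁶)(1.069×10⁵)/((4.8×10⁻¹⁹)(0.716)) ≈ 0.0146 m.

r ≈ 0.0146 m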